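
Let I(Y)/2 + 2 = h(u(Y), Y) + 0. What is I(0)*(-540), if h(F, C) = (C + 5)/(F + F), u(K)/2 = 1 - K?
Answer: 810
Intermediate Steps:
u(K) = 2 - 2*K (u(K) = 2*(1 - K) = 2 - 2*K)
h(F, C) = (5 + C)/(2*F) (h(F, C) = (5 + C)/((2*F)) = (5 + C)*(1/(2*F)) = (5 + C)/(2*F))
I(Y) = -4 + (5 + Y)/(2 - 2*Y) (I(Y) = -4 + 2*((5 + Y)/(2*(2 - 2*Y)) + 0) = -4 + 2*((5 + Y)/(2*(2 - 2*Y))) = -4 + (5 + Y)/(2 - 2*Y))
I(0)*(-540) = (3*(1 - 3*0)/(2*(-1 + 0)))*(-540) = ((3/2)*(1 + 0)/(-1))*(-540) = ((3/2)*(-1)*1)*(-540) = -3/2*(-540) = 810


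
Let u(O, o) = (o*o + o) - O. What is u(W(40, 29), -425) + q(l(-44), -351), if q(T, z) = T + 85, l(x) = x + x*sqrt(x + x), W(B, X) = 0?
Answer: 180241 - 88*I*sqrt(22) ≈ 1.8024e+5 - 412.76*I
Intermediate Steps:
l(x) = x + sqrt(2)*x**(3/2) (l(x) = x + x*sqrt(2*x) = x + x*(sqrt(2)*sqrt(x)) = x + sqrt(2)*x**(3/2))
u(O, o) = o + o**2 - O (u(O, o) = (o**2 + o) - O = (o + o**2) - O = o + o**2 - O)
q(T, z) = 85 + T
u(W(40, 29), -425) + q(l(-44), -351) = (-425 + (-425)**2 - 1*0) + (85 + (-44 + sqrt(2)*(-44)**(3/2))) = (-425 + 180625 + 0) + (85 + (-44 + sqrt(2)*(-88*I*sqrt(11)))) = 180200 + (85 + (-44 - 88*I*sqrt(22))) = 180200 + (41 - 88*I*sqrt(22)) = 180241 - 88*I*sqrt(22)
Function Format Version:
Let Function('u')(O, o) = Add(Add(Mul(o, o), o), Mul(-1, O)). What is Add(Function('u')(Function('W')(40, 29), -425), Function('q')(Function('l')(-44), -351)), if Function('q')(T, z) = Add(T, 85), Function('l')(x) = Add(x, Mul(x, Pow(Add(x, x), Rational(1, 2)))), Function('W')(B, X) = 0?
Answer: Add(180241, Mul(-88, I, Pow(22, Rational(1, 2)))) ≈ Add(1.8024e+5, Mul(-412.76, I))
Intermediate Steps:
Function('l')(x) = Add(x, Mul(Pow(2, Rational(1, 2)), Pow(x, Rational(3, 2)))) (Function('l')(x) = Add(x, Mul(x, Pow(Mul(2, x), Rational(1, 2)))) = Add(x, Mul(x, Mul(Pow(2, Rational(1, 2)), Pow(x, Rational(1, 2))))) = Add(x, Mul(Pow(2, Rational(1, 2)), Pow(x, Rational(3, 2)))))
Function('u')(O, o) = Add(o, Pow(o, 2), Mul(-1, O)) (Function('u')(O, o) = Add(Add(Pow(o, 2), o), Mul(-1, O)) = Add(Add(o, Pow(o, 2)), Mul(-1, O)) = Add(o, Pow(o, 2), Mul(-1, O)))
Function('q')(T, z) = Add(85, T)
Add(Function('u')(Function('W')(40, 29), -425), Function('q')(Function('l')(-44), -351)) = Add(Add(-425, Pow(-425, 2), Mul(-1, 0)), Add(85, Add(-44, Mul(Pow(2, Rational(1, 2)), Pow(-44, Rational(3, 2)))))) = Add(Add(-425, 180625, 0), Add(85, Add(-44, Mul(Pow(2, Rational(1, 2)), Mul(-88, I, Pow(11, Rational(1, 2))))))) = Add(180200, Add(85, Add(-44, Mul(-88, I, Pow(22, Rational(1, 2)))))) = Add(180200, Add(41, Mul(-88, I, Pow(22, Rational(1, 2))))) = Add(180241, Mul(-88, I, Pow(22, Rational(1, 2))))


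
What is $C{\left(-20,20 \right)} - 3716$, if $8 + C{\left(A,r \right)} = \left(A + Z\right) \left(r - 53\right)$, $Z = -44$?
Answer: $-1612$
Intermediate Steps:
$C{\left(A,r \right)} = -8 + \left(-53 + r\right) \left(-44 + A\right)$ ($C{\left(A,r \right)} = -8 + \left(A - 44\right) \left(r - 53\right) = -8 + \left(-44 + A\right) \left(-53 + r\right) = -8 + \left(-53 + r\right) \left(-44 + A\right)$)
$C{\left(-20,20 \right)} - 3716 = \left(2324 - -1060 - 880 - 400\right) - 3716 = \left(2324 + 1060 - 880 - 400\right) - 3716 = 2104 - 3716 = -1612$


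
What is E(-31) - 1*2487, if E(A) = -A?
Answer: -2456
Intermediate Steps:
E(-31) - 1*2487 = -1*(-31) - 1*2487 = 31 - 2487 = -2456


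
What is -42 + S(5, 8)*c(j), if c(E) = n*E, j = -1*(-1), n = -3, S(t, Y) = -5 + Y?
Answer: -51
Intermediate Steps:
j = 1
c(E) = -3*E
-42 + S(5, 8)*c(j) = -42 + (-5 + 8)*(-3*1) = -42 + 3*(-3) = -42 - 9 = -51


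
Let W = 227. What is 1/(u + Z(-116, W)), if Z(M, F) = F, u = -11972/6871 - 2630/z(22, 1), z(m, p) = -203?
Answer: 1394813/332262965 ≈ 0.0041979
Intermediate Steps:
u = 15640414/1394813 (u = -11972/6871 - 2630/(-203) = -11972*1/6871 - 2630*(-1/203) = -11972/6871 + 2630/203 = 15640414/1394813 ≈ 11.213)
1/(u + Z(-116, W)) = 1/(15640414/1394813 + 227) = 1/(332262965/1394813) = 1394813/332262965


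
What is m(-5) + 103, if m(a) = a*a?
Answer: 128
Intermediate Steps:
m(a) = a**2
m(-5) + 103 = (-5)**2 + 103 = 25 + 103 = 128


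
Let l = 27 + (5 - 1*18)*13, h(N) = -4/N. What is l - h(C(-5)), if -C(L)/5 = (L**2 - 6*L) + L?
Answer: -17752/125 ≈ -142.02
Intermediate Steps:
C(L) = -5*L**2 + 25*L (C(L) = -5*((L**2 - 6*L) + L) = -5*(L**2 - 5*L) = -5*L**2 + 25*L)
l = -142 (l = 27 + (5 - 18)*13 = 27 - 13*13 = 27 - 169 = -142)
l - h(C(-5)) = -142 - (-4)/(5*(-5)*(5 - 1*(-5))) = -142 - (-4)/(5*(-5)*(5 + 5)) = -142 - (-4)/(5*(-5)*10) = -142 - (-4)/(-250) = -142 - (-4)*(-1)/250 = -142 - 1*2/125 = -142 - 2/125 = -17752/125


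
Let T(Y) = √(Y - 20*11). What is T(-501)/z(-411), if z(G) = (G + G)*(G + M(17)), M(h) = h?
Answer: I*√721/323868 ≈ 8.2909e-5*I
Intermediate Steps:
T(Y) = √(-220 + Y) (T(Y) = √(Y - 220) = √(-220 + Y))
z(G) = 2*G*(17 + G) (z(G) = (G + G)*(G + 17) = (2*G)*(17 + G) = 2*G*(17 + G))
T(-501)/z(-411) = √(-220 - 501)/((2*(-411)*(17 - 411))) = √(-721)/((2*(-411)*(-394))) = (I*√721)/323868 = (I*√721)*(1/323868) = I*√721/323868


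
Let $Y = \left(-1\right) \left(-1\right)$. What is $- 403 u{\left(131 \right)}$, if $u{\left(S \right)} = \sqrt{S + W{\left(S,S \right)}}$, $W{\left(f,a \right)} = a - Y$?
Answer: $- 1209 \sqrt{29} \approx -6510.7$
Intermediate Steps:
$Y = 1$
$W{\left(f,a \right)} = -1 + a$ ($W{\left(f,a \right)} = a - 1 = -1 + a$)
$u{\left(S \right)} = \sqrt{-1 + 2 S}$ ($u{\left(S \right)} = \sqrt{S + \left(-1 + S\right)} = \sqrt{-1 + 2 S}$)
$- 403 u{\left(131 \right)} = - 403 \sqrt{-1 + 2 \cdot 131} = - 403 \sqrt{-1 + 262} = - 403 \sqrt{261} = - 403 \cdot 3 \sqrt{29} = - 1209 \sqrt{29}$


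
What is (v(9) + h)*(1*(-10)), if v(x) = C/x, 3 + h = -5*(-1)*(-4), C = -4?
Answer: 2110/9 ≈ 234.44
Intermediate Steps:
h = -23 (h = -3 - 5*(-1)*(-4) = -3 + 5*(-4) = -3 - 20 = -23)
v(x) = -4/x
(v(9) + h)*(1*(-10)) = (-4/9 - 23)*(1*(-10)) = (-4*⅑ - 23)*(-10) = (-4/9 - 23)*(-10) = -211/9*(-10) = 2110/9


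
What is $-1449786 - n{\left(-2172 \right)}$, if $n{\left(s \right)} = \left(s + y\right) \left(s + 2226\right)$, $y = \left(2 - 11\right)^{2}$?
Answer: $-1336872$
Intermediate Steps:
$y = 81$ ($y = \left(-9\right)^{2} = 81$)
$n{\left(s \right)} = \left(81 + s\right) \left(2226 + s\right)$ ($n{\left(s \right)} = \left(s + 81\right) \left(s + 2226\right) = \left(81 + s\right) \left(2226 + s\right)$)
$-1449786 - n{\left(-2172 \right)} = -1449786 - \left(180306 + \left(-2172\right)^{2} + 2307 \left(-2172\right)\right) = -1449786 - \left(180306 + 4717584 - 5010804\right) = -1449786 - -112914 = -1449786 + 112914 = -1336872$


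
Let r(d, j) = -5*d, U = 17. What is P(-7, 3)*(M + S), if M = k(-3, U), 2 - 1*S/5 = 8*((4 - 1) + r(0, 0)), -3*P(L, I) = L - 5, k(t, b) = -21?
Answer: -524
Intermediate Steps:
P(L, I) = 5/3 - L/3 (P(L, I) = -(L - 5)/3 = -(-5 + L)/3 = 5/3 - L/3)
S = -110 (S = 10 - 40*((4 - 1) - 5*0) = 10 - 40*(3 + 0) = 10 - 40*3 = 10 - 5*24 = 10 - 120 = -110)
M = -21
P(-7, 3)*(M + S) = (5/3 - ⅓*(-7))*(-21 - 110) = (5/3 + 7/3)*(-131) = 4*(-131) = -524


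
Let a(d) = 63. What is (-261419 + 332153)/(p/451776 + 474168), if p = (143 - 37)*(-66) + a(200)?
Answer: 10651974528/71405905145 ≈ 0.14917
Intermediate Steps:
p = -6933 (p = (143 - 37)*(-66) + 63 = 106*(-66) + 63 = -6996 + 63 = -6933)
(-261419 + 332153)/(p/451776 + 474168) = (-261419 + 332153)/(-6933/451776 + 474168) = 70734/(-6933*1/451776 + 474168) = 70734/(-2311/150592 + 474168) = 70734/(71405905145/150592) = 70734*(150592/71405905145) = 10651974528/71405905145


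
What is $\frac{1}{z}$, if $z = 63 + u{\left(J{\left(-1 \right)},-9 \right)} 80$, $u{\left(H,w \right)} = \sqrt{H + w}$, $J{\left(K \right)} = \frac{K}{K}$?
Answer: $\frac{63}{55169} - \frac{160 i \sqrt{2}}{55169} \approx 0.0011419 - 0.0041015 i$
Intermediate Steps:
$J{\left(K \right)} = 1$
$z = 63 + 160 i \sqrt{2}$ ($z = 63 + \sqrt{1 - 9} \cdot 80 = 63 + \sqrt{-8} \cdot 80 = 63 + 2 i \sqrt{2} \cdot 80 = 63 + 160 i \sqrt{2} \approx 63.0 + 226.27 i$)
$\frac{1}{z} = \frac{1}{63 + 160 i \sqrt{2}}$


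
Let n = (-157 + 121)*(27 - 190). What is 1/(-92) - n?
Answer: -539857/92 ≈ -5868.0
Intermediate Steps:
n = 5868 (n = -36*(-163) = 5868)
1/(-92) - n = 1/(-92) - 1*5868 = -1/92 - 5868 = -539857/92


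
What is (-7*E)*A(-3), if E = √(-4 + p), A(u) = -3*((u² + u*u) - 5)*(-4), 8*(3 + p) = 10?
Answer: -546*I*√23 ≈ -2618.5*I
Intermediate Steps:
p = -7/4 (p = -3 + (⅛)*10 = -3 + 5/4 = -7/4 ≈ -1.7500)
A(u) = -60 + 24*u² (A(u) = -3*((u² + u²) - 5)*(-4) = -3*(2*u² - 5)*(-4) = -3*(-5 + 2*u²)*(-4) = (15 - 6*u²)*(-4) = -60 + 24*u²)
E = I*√23/2 (E = √(-4 - 7/4) = √(-23/4) = I*√23/2 ≈ 2.3979*I)
(-7*E)*A(-3) = (-7*I*√23/2)*(-60 + 24*(-3)²) = (-7*I*√23/2)*(-60 + 24*9) = (-7*I*√23/2)*(-60 + 216) = -7*I*√23/2*156 = -546*I*√23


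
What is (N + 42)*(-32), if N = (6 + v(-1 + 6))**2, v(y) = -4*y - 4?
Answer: -11712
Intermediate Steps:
v(y) = -4 - 4*y
N = 324 (N = (6 + (-4 - 4*(-1 + 6)))**2 = (6 + (-4 - 4*5))**2 = (6 + (-4 - 20))**2 = (6 - 24)**2 = (-18)**2 = 324)
(N + 42)*(-32) = (324 + 42)*(-32) = 366*(-32) = -11712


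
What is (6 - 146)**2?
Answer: 19600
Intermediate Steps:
(6 - 146)**2 = (-140)**2 = 19600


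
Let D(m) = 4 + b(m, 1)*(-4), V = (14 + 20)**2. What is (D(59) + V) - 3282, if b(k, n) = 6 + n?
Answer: -2150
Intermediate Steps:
V = 1156 (V = 34**2 = 1156)
D(m) = -24 (D(m) = 4 + (6 + 1)*(-4) = 4 + 7*(-4) = 4 - 28 = -24)
(D(59) + V) - 3282 = (-24 + 1156) - 3282 = 1132 - 3282 = -2150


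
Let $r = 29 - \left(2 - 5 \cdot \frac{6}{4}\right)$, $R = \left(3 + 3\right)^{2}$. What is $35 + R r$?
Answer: $1277$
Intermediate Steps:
$R = 36$ ($R = 6^{2} = 36$)
$r = \frac{69}{2}$ ($r = 29 - \left(2 - 5 \cdot 6 \cdot \frac{1}{4}\right) = 29 + \left(5 \cdot \frac{3}{2} - 2\right) = 29 + \left(\frac{15}{2} - 2\right) = 29 + \frac{11}{2} = \frac{69}{2} \approx 34.5$)
$35 + R r = 35 + 36 \cdot \frac{69}{2} = 35 + 1242 = 1277$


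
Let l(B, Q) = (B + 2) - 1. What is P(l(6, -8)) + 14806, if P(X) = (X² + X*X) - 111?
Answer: 14793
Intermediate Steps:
l(B, Q) = 1 + B (l(B, Q) = (2 + B) - 1 = 1 + B)
P(X) = -111 + 2*X² (P(X) = (X² + X²) - 111 = 2*X² - 111 = -111 + 2*X²)
P(l(6, -8)) + 14806 = (-111 + 2*(1 + 6)²) + 14806 = (-111 + 2*7²) + 14806 = (-111 + 2*49) + 14806 = (-111 + 98) + 14806 = -13 + 14806 = 14793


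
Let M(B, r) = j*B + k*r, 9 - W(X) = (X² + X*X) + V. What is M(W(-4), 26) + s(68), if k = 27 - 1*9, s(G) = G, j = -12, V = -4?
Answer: 764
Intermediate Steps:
k = 18 (k = 27 - 9 = 18)
W(X) = 13 - 2*X² (W(X) = 9 - ((X² + X*X) - 4) = 9 - ((X² + X²) - 4) = 9 - (2*X² - 4) = 9 - (-4 + 2*X²) = 9 + (4 - 2*X²) = 13 - 2*X²)
M(B, r) = -12*B + 18*r
M(W(-4), 26) + s(68) = (-12*(13 - 2*(-4)²) + 18*26) + 68 = (-12*(13 - 2*16) + 468) + 68 = (-12*(13 - 32) + 468) + 68 = (-12*(-19) + 468) + 68 = (228 + 468) + 68 = 696 + 68 = 764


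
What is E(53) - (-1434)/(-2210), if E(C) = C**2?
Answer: 3103228/1105 ≈ 2808.4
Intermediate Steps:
E(53) - (-1434)/(-2210) = 53**2 - (-1434)/(-2210) = 2809 - (-1434)*(-1)/2210 = 2809 - 1*717/1105 = 2809 - 717/1105 = 3103228/1105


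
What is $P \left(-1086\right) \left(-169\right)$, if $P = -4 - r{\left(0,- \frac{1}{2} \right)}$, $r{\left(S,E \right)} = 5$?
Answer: $-1651806$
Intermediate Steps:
$P = -9$ ($P = -4 - 5 = -9$)
$P \left(-1086\right) \left(-169\right) = \left(-9\right) \left(-1086\right) \left(-169\right) = 9774 \left(-169\right) = -1651806$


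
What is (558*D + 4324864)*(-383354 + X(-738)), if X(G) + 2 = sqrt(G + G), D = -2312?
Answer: -1163396521408 + 18208608*I*sqrt(41) ≈ -1.1634e+12 + 1.1659e+8*I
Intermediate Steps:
X(G) = -2 + sqrt(2)*sqrt(G) (X(G) = -2 + sqrt(G + G) = -2 + sqrt(2*G) = -2 + sqrt(2)*sqrt(G))
(558*D + 4324864)*(-383354 + X(-738)) = (558*(-2312) + 4324864)*(-383354 + (-2 + sqrt(2)*sqrt(-738))) = (-1290096 + 4324864)*(-383354 + (-2 + sqrt(2)*(3*I*sqrt(82)))) = 3034768*(-383354 + (-2 + 6*I*sqrt(41))) = 3034768*(-383356 + 6*I*sqrt(41)) = -1163396521408 + 18208608*I*sqrt(41)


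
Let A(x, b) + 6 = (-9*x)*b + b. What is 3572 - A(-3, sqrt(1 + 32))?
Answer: 3578 - 28*sqrt(33) ≈ 3417.2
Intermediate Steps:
A(x, b) = -6 + b - 9*b*x (A(x, b) = -6 + ((-9*x)*b + b) = -6 + (-9*b*x + b) = -6 + (b - 9*b*x) = -6 + b - 9*b*x)
3572 - A(-3, sqrt(1 + 32)) = 3572 - (-6 + sqrt(1 + 32) - 9*sqrt(1 + 32)*(-3)) = 3572 - (-6 + sqrt(33) - 9*sqrt(33)*(-3)) = 3572 - (-6 + sqrt(33) + 27*sqrt(33)) = 3572 - (-6 + 28*sqrt(33)) = 3572 + (6 - 28*sqrt(33)) = 3578 - 28*sqrt(33)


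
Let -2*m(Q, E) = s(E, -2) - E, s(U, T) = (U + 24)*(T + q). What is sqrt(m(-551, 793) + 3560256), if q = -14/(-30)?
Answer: sqrt(801287745)/15 ≈ 1887.1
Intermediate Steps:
q = 7/15 (q = -14*(-1/30) = 7/15 ≈ 0.46667)
s(U, T) = (24 + U)*(7/15 + T) (s(U, T) = (U + 24)*(T + 7/15) = (24 + U)*(7/15 + T))
m(Q, E) = 92/5 + 19*E/15 (m(Q, E) = -((56/5 + 24*(-2) + 7*E/15 - 2*E) - E)/2 = -((56/5 - 48 + 7*E/15 - 2*E) - E)/2 = -((-184/5 - 23*E/15) - E)/2 = -(-184/5 - 38*E/15)/2 = 92/5 + 19*E/15)
sqrt(m(-551, 793) + 3560256) = sqrt((92/5 + (19/15)*793) + 3560256) = sqrt((92/5 + 15067/15) + 3560256) = sqrt(15343/15 + 3560256) = sqrt(53419183/15) = sqrt(801287745)/15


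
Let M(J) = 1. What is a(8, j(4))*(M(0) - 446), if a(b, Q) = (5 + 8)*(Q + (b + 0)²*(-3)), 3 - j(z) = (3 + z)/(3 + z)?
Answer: 1099150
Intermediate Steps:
j(z) = 2 (j(z) = 3 - (3 + z)/(3 + z) = 3 - 1*1 = 3 - 1 = 2)
a(b, Q) = -39*b² + 13*Q (a(b, Q) = 13*(Q + b²*(-3)) = 13*(Q - 3*b²) = -39*b² + 13*Q)
a(8, j(4))*(M(0) - 446) = (-39*8² + 13*2)*(1 - 446) = (-39*64 + 26)*(-445) = (-2496 + 26)*(-445) = -2470*(-445) = 1099150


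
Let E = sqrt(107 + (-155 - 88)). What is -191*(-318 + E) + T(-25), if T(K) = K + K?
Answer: 60688 - 382*I*sqrt(34) ≈ 60688.0 - 2227.4*I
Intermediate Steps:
T(K) = 2*K
E = 2*I*sqrt(34) (E = sqrt(107 - 243) = sqrt(-136) = 2*I*sqrt(34) ≈ 11.662*I)
-191*(-318 + E) + T(-25) = -191*(-318 + 2*I*sqrt(34)) + 2*(-25) = (60738 - 382*I*sqrt(34)) - 50 = 60688 - 382*I*sqrt(34)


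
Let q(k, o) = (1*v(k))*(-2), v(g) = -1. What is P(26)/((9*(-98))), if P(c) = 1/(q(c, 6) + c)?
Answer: -1/24696 ≈ -4.0492e-5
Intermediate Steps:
q(k, o) = 2 (q(k, o) = (1*(-1))*(-2) = -1*(-2) = 2)
P(c) = 1/(2 + c)
P(26)/((9*(-98))) = 1/((2 + 26)*((9*(-98)))) = 1/(28*(-882)) = (1/28)*(-1/882) = -1/24696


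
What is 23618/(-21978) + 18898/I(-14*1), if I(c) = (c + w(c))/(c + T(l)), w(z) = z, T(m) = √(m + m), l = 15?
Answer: 103823252/10989 - 9449*√30/14 ≈ 5751.2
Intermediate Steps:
T(m) = √2*√m (T(m) = √(2*m) = √2*√m)
I(c) = 2*c/(c + √30) (I(c) = (c + c)/(c + √2*√15) = (2*c)/(c + √30) = 2*c/(c + √30))
23618/(-21978) + 18898/I(-14*1) = 23618/(-21978) + 18898/((2*(-14*1)/(-14*1 + √30))) = 23618*(-1/21978) + 18898/((2*(-14)/(-14 + √30))) = -11809/10989 + 18898/((-28/(-14 + √30))) = -11809/10989 + 18898*(½ - √30/28) = -11809/10989 + (9449 - 9449*√30/14) = 103823252/10989 - 9449*√30/14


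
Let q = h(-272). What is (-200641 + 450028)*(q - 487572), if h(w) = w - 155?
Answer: -121700606613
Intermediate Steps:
h(w) = -155 + w
q = -427 (q = -155 - 272 = -427)
(-200641 + 450028)*(q - 487572) = (-200641 + 450028)*(-427 - 487572) = 249387*(-487999) = -121700606613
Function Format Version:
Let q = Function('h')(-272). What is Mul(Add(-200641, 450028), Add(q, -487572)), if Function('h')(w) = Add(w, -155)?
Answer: -121700606613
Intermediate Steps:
Function('h')(w) = Add(-155, w)
q = -427 (q = Add(-155, -272) = -427)
Mul(Add(-200641, 450028), Add(q, -487572)) = Mul(Add(-200641, 450028), Add(-427, -487572)) = Mul(249387, -487999) = -121700606613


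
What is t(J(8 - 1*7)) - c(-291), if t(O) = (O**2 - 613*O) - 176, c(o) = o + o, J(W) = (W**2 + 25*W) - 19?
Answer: -3836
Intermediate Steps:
J(W) = -19 + W**2 + 25*W
c(o) = 2*o
t(O) = -176 + O**2 - 613*O
t(J(8 - 1*7)) - c(-291) = (-176 + (-19 + (8 - 1*7)**2 + 25*(8 - 1*7))**2 - 613*(-19 + (8 - 1*7)**2 + 25*(8 - 1*7))) - 2*(-291) = (-176 + (-19 + (8 - 7)**2 + 25*(8 - 7))**2 - 613*(-19 + (8 - 7)**2 + 25*(8 - 7))) - 1*(-582) = (-176 + (-19 + 1**2 + 25*1)**2 - 613*(-19 + 1**2 + 25*1)) + 582 = (-176 + (-19 + 1 + 25)**2 - 613*(-19 + 1 + 25)) + 582 = (-176 + 7**2 - 613*7) + 582 = (-176 + 49 - 4291) + 582 = -4418 + 582 = -3836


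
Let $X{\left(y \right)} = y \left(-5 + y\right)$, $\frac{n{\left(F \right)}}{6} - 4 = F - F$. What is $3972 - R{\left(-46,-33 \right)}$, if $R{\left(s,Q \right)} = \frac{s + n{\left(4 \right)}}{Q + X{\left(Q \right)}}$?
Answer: $\frac{440894}{111} \approx 3972.0$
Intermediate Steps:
$n{\left(F \right)} = 24$ ($n{\left(F \right)} = 24 + 6 \left(F - F\right) = 24 + 6 \cdot 0 = 24 + 0 = 24$)
$R{\left(s,Q \right)} = \frac{24 + s}{Q + Q \left(-5 + Q\right)}$ ($R{\left(s,Q \right)} = \frac{s + 24}{Q + Q \left(-5 + Q\right)} = \frac{24 + s}{Q + Q \left(-5 + Q\right)}$)
$3972 - R{\left(-46,-33 \right)} = 3972 - \frac{24 - 46}{\left(-33\right) \left(-4 - 33\right)} = 3972 - \left(- \frac{1}{33}\right) \frac{1}{-37} \left(-22\right) = 3972 - \left(- \frac{1}{33}\right) \left(- \frac{1}{37}\right) \left(-22\right) = 3972 - - \frac{2}{111} = 3972 + \frac{2}{111} = \frac{440894}{111}$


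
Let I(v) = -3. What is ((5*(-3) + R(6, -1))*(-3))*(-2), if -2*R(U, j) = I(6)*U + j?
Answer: -33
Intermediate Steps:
R(U, j) = -j/2 + 3*U/2 (R(U, j) = -(-3*U + j)/2 = -(j - 3*U)/2 = -j/2 + 3*U/2)
((5*(-3) + R(6, -1))*(-3))*(-2) = ((5*(-3) + (-½*(-1) + (3/2)*6))*(-3))*(-2) = ((-15 + (½ + 9))*(-3))*(-2) = ((-15 + 19/2)*(-3))*(-2) = -11/2*(-3)*(-2) = (33/2)*(-2) = -33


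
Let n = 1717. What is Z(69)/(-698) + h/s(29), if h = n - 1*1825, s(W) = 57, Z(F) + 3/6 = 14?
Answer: -50769/26524 ≈ -1.9141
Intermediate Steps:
Z(F) = 27/2 (Z(F) = -½ + 14 = 27/2)
h = -108 (h = 1717 - 1*1825 = 1717 - 1825 = -108)
Z(69)/(-698) + h/s(29) = (27/2)/(-698) - 108/57 = (27/2)*(-1/698) - 108*1/57 = -27/1396 - 36/19 = -50769/26524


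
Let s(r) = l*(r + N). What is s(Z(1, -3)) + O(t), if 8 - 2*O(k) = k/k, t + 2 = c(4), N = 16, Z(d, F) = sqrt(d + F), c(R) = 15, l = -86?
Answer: -2745/2 - 86*I*sqrt(2) ≈ -1372.5 - 121.62*I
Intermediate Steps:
Z(d, F) = sqrt(F + d)
t = 13 (t = -2 + 15 = 13)
O(k) = 7/2 (O(k) = 4 - k/(2*k) = 4 - 1/2*1 = 4 - 1/2 = 7/2)
s(r) = -1376 - 86*r (s(r) = -86*(r + 16) = -86*(16 + r) = -1376 - 86*r)
s(Z(1, -3)) + O(t) = (-1376 - 86*sqrt(-3 + 1)) + 7/2 = (-1376 - 86*I*sqrt(2)) + 7/2 = -2745/2 - 86*I*sqrt(2)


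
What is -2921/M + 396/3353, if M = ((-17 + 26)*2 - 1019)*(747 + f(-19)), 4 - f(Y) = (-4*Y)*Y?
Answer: 125697619/1052456405 ≈ 0.11943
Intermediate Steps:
f(Y) = 4 + 4*Y² (f(Y) = 4 - (-4*Y)*Y = 4 - (-4)*Y² = 4 + 4*Y²)
M = -2197195 (M = ((-17 + 26)*2 - 1019)*(747 + (4 + 4*(-19)²)) = (9*2 - 1019)*(747 + (4 + 4*361)) = (18 - 1019)*(747 + (4 + 1444)) = -1001*(747 + 1448) = -1001*2195 = -2197195)
-2921/M + 396/3353 = -2921/(-2197195) + 396/3353 = -2921*(-1/2197195) + 396*(1/3353) = 2921/2197195 + 396/3353 = 125697619/1052456405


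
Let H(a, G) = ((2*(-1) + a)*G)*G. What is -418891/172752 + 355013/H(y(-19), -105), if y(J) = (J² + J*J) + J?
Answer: -1058693453333/445039383600 ≈ -2.3789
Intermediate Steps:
y(J) = J + 2*J² (y(J) = (J² + J²) + J = 2*J² + J = J + 2*J²)
H(a, G) = G²*(-2 + a) (H(a, G) = ((-2 + a)*G)*G = (G*(-2 + a))*G = G²*(-2 + a))
-418891/172752 + 355013/H(y(-19), -105) = -418891/172752 + 355013/(((-105)²*(-2 - 19*(1 + 2*(-19))))) = -418891*1/172752 + 355013/((11025*(-2 - 19*(1 - 38)))) = -418891/172752 + 355013/((11025*(-2 - 19*(-37)))) = -418891/172752 + 355013/((11025*(-2 + 703))) = -418891/172752 + 355013/((11025*701)) = -418891/172752 + 355013/7728525 = -1058693453333/445039383600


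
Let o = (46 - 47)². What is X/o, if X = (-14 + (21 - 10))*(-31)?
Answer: 93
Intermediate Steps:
o = 1 (o = (-1)² = 1)
X = 93 (X = (-14 + 11)*(-31) = -3*(-31) = 93)
X/o = 93/1 = 93*1 = 93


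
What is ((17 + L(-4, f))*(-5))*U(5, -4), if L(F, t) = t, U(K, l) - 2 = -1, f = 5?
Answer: -110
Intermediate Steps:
U(K, l) = 1 (U(K, l) = 2 - 1 = 1)
((17 + L(-4, f))*(-5))*U(5, -4) = ((17 + 5)*(-5))*1 = (22*(-5))*1 = -110*1 = -110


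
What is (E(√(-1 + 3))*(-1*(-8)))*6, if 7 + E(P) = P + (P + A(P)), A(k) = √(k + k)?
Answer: -336 + 48*2^(¾) + 96*√2 ≈ -119.51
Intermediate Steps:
A(k) = √2*√k (A(k) = √(2*k) = √2*√k)
E(P) = -7 + 2*P + √2*√P (E(P) = -7 + (P + (P + √2*√P)) = -7 + (2*P + √2*√P) = -7 + 2*P + √2*√P)
(E(√(-1 + 3))*(-1*(-8)))*6 = ((-7 + 2*√(-1 + 3) + √2*√(√(-1 + 3)))*(-1*(-8)))*6 = ((-7 + 2*√2 + √2*√(√2))*8)*6 = ((-7 + 2*√2 + √2*2^(¼))*8)*6 = ((-7 + 2*√2 + 2^(¾))*8)*6 = ((-7 + 2^(¾) + 2*√2)*8)*6 = (-56 + 8*2^(¾) + 16*√2)*6 = -336 + 48*2^(¾) + 96*√2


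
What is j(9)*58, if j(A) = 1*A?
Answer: 522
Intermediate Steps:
j(A) = A
j(9)*58 = 9*58 = 522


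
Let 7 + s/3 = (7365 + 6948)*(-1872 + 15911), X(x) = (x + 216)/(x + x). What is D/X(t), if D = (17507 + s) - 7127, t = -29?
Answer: -34964196840/187 ≈ -1.8697e+8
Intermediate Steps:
X(x) = (216 + x)/(2*x) (X(x) = (216 + x)/((2*x)) = (216 + x)*(1/(2*x)) = (216 + x)/(2*x))
s = 602820600 (s = -21 + 3*((7365 + 6948)*(-1872 + 15911)) = -21 + 3*(14313*14039) = -21 + 3*200940207 = -21 + 602820621 = 602820600)
D = 602830980 (D = (17507 + 602820600) - 7127 = 602838107 - 7127 = 602830980)
D/X(t) = 602830980/(((½)*(216 - 29)/(-29))) = 602830980/(((½)*(-1/29)*187)) = 602830980/(-187/58) = 602830980*(-58/187) = -34964196840/187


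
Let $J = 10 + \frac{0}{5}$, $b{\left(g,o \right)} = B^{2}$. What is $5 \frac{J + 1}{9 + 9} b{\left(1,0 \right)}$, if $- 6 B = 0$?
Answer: $0$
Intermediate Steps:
$B = 0$ ($B = \left(- \frac{1}{6}\right) 0 = 0$)
$b{\left(g,o \right)} = 0$ ($b{\left(g,o \right)} = 0^{2} = 0$)
$J = 10$ ($J = 10 + 0 \cdot \frac{1}{5} = 10 + 0 = 10$)
$5 \frac{J + 1}{9 + 9} b{\left(1,0 \right)} = 5 \frac{10 + 1}{9 + 9} \cdot 0 = 5 \cdot \frac{11}{18} \cdot 0 = \frac{55}{18} \cdot 0 = 0$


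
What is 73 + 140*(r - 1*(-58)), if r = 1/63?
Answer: 73757/9 ≈ 8195.2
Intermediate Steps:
r = 1/63 ≈ 0.015873
73 + 140*(r - 1*(-58)) = 73 + 140*(1/63 - 1*(-58)) = 73 + 140*(1/63 + 58) = 73 + 140*(3655/63) = 73 + 73100/9 = 73757/9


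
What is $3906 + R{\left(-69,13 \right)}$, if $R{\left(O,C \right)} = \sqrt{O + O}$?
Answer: $3906 + i \sqrt{138} \approx 3906.0 + 11.747 i$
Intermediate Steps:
$R{\left(O,C \right)} = \sqrt{2} \sqrt{O}$ ($R{\left(O,C \right)} = \sqrt{2 O} = \sqrt{2} \sqrt{O}$)
$3906 + R{\left(-69,13 \right)} = 3906 + \sqrt{2} \sqrt{-69} = 3906 + \sqrt{2} i \sqrt{69} = 3906 + i \sqrt{138}$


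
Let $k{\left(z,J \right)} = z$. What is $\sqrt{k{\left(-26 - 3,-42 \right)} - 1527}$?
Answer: $2 i \sqrt{389} \approx 39.446 i$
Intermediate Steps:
$\sqrt{k{\left(-26 - 3,-42 \right)} - 1527} = \sqrt{\left(-26 - 3\right) - 1527} = \sqrt{-29 - 1527} = \sqrt{-1556} = 2 i \sqrt{389}$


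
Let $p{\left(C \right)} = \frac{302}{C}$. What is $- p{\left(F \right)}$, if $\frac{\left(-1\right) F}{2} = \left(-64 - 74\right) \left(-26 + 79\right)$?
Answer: $- \frac{151}{7314} \approx -0.020645$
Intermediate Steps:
$F = 14628$ ($F = - 2 \left(-64 - 74\right) \left(-26 + 79\right) = - 2 \left(\left(-138\right) 53\right) = \left(-2\right) \left(-7314\right) = 14628$)
$- p{\left(F \right)} = - \frac{302}{14628} = \left(-1\right) \frac{151}{7314} = - \frac{151}{7314}$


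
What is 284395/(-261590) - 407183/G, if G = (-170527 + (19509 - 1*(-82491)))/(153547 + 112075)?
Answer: 5658541619783435/3585195586 ≈ 1.5783e+6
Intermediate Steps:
G = -68527/265622 (G = (-170527 + (19509 + 82491))/265622 = (-170527 + 102000)*(1/265622) = -68527*1/265622 = -68527/265622 ≈ -0.25799)
284395/(-261590) - 407183/G = 284395/(-261590) - 407183/(-68527/265622) = 284395*(-1/261590) - 407183*(-265622/68527) = -56879/52318 + 108156762826/68527 = 5658541619783435/3585195586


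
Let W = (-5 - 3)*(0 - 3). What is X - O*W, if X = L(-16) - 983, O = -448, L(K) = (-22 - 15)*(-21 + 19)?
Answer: 9843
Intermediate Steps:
W = 24 (W = -8*(-3) = 24)
L(K) = 74 (L(K) = -37*(-2) = 74)
X = -909 (X = 74 - 983 = -909)
X - O*W = -909 - (-448)*24 = -909 - 1*(-10752) = -909 + 10752 = 9843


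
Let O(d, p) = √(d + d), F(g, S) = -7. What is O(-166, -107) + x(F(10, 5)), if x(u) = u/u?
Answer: 1 + 2*I*√83 ≈ 1.0 + 18.221*I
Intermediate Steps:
x(u) = 1
O(d, p) = √2*√d (O(d, p) = √(2*d) = √2*√d)
O(-166, -107) + x(F(10, 5)) = √2*√(-166) + 1 = √2*(I*√166) + 1 = 2*I*√83 + 1 = 1 + 2*I*√83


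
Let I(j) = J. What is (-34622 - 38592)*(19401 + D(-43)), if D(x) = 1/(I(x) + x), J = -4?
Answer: -66759893044/47 ≈ -1.4204e+9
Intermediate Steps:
I(j) = -4
D(x) = 1/(-4 + x)
(-34622 - 38592)*(19401 + D(-43)) = (-34622 - 38592)*(19401 + 1/(-4 - 43)) = -73214*(19401 + 1/(-47)) = -73214*(19401 - 1/47) = -73214*911846/47 = -66759893044/47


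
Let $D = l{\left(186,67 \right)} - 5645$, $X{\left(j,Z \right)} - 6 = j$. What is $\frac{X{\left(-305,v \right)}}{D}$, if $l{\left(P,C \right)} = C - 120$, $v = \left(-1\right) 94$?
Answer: $\frac{299}{5698} \approx 0.052475$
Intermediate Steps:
$v = -94$
$l{\left(P,C \right)} = -120 + C$
$X{\left(j,Z \right)} = 6 + j$
$D = -5698$ ($D = \left(-120 + 67\right) - 5645 = -53 - 5645 = -5698$)
$\frac{X{\left(-305,v \right)}}{D} = \frac{6 - 305}{-5698} = \left(-299\right) \left(- \frac{1}{5698}\right) = \frac{299}{5698}$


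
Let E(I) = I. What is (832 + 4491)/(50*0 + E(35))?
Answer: 5323/35 ≈ 152.09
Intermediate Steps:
(832 + 4491)/(50*0 + E(35)) = (832 + 4491)/(50*0 + 35) = 5323/(0 + 35) = 5323/35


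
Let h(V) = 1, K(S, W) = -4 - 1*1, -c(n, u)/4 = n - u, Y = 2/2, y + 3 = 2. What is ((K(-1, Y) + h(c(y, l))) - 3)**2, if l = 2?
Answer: 49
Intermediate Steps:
y = -1 (y = -3 + 2 = -1)
Y = 1 (Y = 2*(1/2) = 1)
c(n, u) = -4*n + 4*u (c(n, u) = -4*(n - u) = -4*n + 4*u)
K(S, W) = -5 (K(S, W) = -4 - 1 = -5)
((K(-1, Y) + h(c(y, l))) - 3)**2 = ((-5 + 1) - 3)**2 = (-4 - 3)**2 = (-7)**2 = 49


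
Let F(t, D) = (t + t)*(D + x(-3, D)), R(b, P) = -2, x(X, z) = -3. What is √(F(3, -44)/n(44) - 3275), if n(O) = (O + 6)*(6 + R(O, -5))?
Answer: I*√327641/10 ≈ 57.24*I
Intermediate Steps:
n(O) = 24 + 4*O (n(O) = (O + 6)*(6 - 2) = (6 + O)*4 = 24 + 4*O)
F(t, D) = 2*t*(-3 + D) (F(t, D) = (t + t)*(D - 3) = (2*t)*(-3 + D) = 2*t*(-3 + D))
√(F(3, -44)/n(44) - 3275) = √((2*3*(-3 - 44))/(24 + 4*44) - 3275) = √((2*3*(-47))/(24 + 176) - 3275) = √(-282/200 - 3275) = √(-282*1/200 - 3275) = √(-141/100 - 3275) = √(-327641/100) = I*√327641/10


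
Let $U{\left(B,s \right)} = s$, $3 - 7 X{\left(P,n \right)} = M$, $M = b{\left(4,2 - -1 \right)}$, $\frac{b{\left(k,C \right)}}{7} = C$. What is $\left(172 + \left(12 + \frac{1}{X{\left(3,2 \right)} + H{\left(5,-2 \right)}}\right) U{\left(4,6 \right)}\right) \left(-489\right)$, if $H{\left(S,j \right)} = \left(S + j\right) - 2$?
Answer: $- \frac{1291938}{11} \approx -1.1745 \cdot 10^{5}$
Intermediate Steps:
$b{\left(k,C \right)} = 7 C$
$M = 21$ ($M = 7 \left(2 - -1\right) = 7 \left(2 + 1\right) = 7 \cdot 3 = 21$)
$X{\left(P,n \right)} = - \frac{18}{7}$ ($X{\left(P,n \right)} = \frac{3}{7} - 3 = - \frac{18}{7}$)
$H{\left(S,j \right)} = -2 + S + j$
$\left(172 + \left(12 + \frac{1}{X{\left(3,2 \right)} + H{\left(5,-2 \right)}}\right) U{\left(4,6 \right)}\right) \left(-489\right) = \left(172 + \left(12 + \frac{1}{- \frac{18}{7} - -1}\right) 6\right) \left(-489\right) = \left(172 + \left(12 + \frac{1}{- \frac{18}{7} + 1}\right) 6\right) \left(-489\right) = \left(172 + \left(12 + \frac{1}{- \frac{11}{7}}\right) 6\right) \left(-489\right) = \left(172 + \left(12 - \frac{7}{11}\right) 6\right) \left(-489\right) = \left(172 + \frac{125}{11} \cdot 6\right) \left(-489\right) = \left(172 + \frac{750}{11}\right) \left(-489\right) = \frac{2642}{11} \left(-489\right) = - \frac{1291938}{11}$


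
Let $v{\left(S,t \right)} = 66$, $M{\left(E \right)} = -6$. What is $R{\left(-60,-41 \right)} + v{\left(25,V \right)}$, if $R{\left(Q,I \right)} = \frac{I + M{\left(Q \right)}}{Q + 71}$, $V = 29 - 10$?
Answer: $\frac{679}{11} \approx 61.727$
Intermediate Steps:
$V = 19$ ($V = 29 - 10 = 19$)
$R{\left(Q,I \right)} = \frac{-6 + I}{71 + Q}$ ($R{\left(Q,I \right)} = \frac{I - 6}{Q + 71} = \frac{-6 + I}{71 + Q}$)
$R{\left(-60,-41 \right)} + v{\left(25,V \right)} = \frac{-6 - 41}{71 - 60} + 66 = \frac{1}{11} \left(-47\right) + 66 = - \frac{47}{11} + 66 = \frac{679}{11}$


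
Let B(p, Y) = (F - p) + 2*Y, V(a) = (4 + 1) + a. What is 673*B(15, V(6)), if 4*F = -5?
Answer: 15479/4 ≈ 3869.8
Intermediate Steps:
F = -5/4 (F = (1/4)*(-5) = -5/4 ≈ -1.2500)
V(a) = 5 + a
B(p, Y) = -5/4 - p + 2*Y (B(p, Y) = (-5/4 - p) + 2*Y = -5/4 - p + 2*Y)
673*B(15, V(6)) = 673*(-5/4 - 1*15 + 2*(5 + 6)) = 673*(-5/4 - 15 + 2*11) = 673*(-5/4 - 15 + 22) = 673*(23/4) = 15479/4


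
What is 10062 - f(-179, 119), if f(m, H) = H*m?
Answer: 31363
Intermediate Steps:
10062 - f(-179, 119) = 10062 - 119*(-179) = 10062 - 1*(-21301) = 10062 + 21301 = 31363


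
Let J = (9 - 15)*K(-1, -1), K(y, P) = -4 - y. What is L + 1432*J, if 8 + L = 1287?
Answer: 27055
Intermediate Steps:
J = 18 (J = (9 - 15)*(-4 - 1*(-1)) = -6*(-4 + 1) = -6*(-3) = 18)
L = 1279 (L = -8 + 1287 = 1279)
L + 1432*J = 1279 + 1432*18 = 1279 + 25776 = 27055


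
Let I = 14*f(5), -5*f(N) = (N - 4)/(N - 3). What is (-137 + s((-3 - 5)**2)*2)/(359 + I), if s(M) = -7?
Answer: -755/1788 ≈ -0.42226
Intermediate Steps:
f(N) = -(-4 + N)/(5*(-3 + N)) (f(N) = -(N - 4)/(5*(N - 3)) = -(-4 + N)/(5*(-3 + N)))
I = -7/5 (I = 14*((4 - 1*5)/(5*(-3 + 5))) = 14*((1/5)*(4 - 5)/2) = 14*((1/5)*(1/2)*(-1)) = 14*(-1/10) = -7/5 ≈ -1.4000)
(-137 + s((-3 - 5)**2)*2)/(359 + I) = (-137 - 7*2)/(359 - 7/5) = (-137 - 14)/(1788/5) = -151*5/1788 = -755/1788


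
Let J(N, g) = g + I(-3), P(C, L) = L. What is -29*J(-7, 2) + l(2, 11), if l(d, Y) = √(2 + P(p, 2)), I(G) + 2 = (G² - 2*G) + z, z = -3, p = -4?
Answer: -346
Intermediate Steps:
I(G) = -5 + G² - 2*G (I(G) = -2 + ((G² - 2*G) - 3) = -2 + (-3 + G² - 2*G) = -5 + G² - 2*G)
l(d, Y) = 2 (l(d, Y) = √(2 + 2) = √4 = 2)
J(N, g) = 10 + g (J(N, g) = g + (-5 + (-3)² - 2*(-3)) = g + (-5 + 9 + 6) = g + 10 = 10 + g)
-29*J(-7, 2) + l(2, 11) = -29*(10 + 2) + 2 = -29*12 + 2 = -348 + 2 = -346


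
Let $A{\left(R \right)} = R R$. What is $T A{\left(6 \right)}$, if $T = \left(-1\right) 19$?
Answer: $-684$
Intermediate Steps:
$A{\left(R \right)} = R^{2}$
$T = -19$
$T A{\left(6 \right)} = - 19 \cdot 6^{2} = \left(-19\right) 36 = -684$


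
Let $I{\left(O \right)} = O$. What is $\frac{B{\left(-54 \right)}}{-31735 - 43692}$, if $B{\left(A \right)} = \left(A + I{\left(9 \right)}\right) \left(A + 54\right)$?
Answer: $0$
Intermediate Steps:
$B{\left(A \right)} = \left(9 + A\right) \left(54 + A\right)$ ($B{\left(A \right)} = \left(A + 9\right) \left(A + 54\right) = \left(9 + A\right) \left(54 + A\right)$)
$\frac{B{\left(-54 \right)}}{-31735 - 43692} = \frac{486 + \left(-54\right)^{2} + 63 \left(-54\right)}{-31735 - 43692} = \frac{486 + 2916 - 3402}{-31735 - 43692} = \frac{0}{-75427} = 0 \left(- \frac{1}{75427}\right) = 0$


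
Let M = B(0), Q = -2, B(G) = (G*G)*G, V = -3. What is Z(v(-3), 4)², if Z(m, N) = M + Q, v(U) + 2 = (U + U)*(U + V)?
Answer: 4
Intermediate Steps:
B(G) = G³ (B(G) = G²*G = G³)
v(U) = -2 + 2*U*(-3 + U) (v(U) = -2 + (U + U)*(U - 3) = -2 + (2*U)*(-3 + U) = -2 + 2*U*(-3 + U))
M = 0 (M = 0³ = 0)
Z(m, N) = -2 (Z(m, N) = 0 - 2 = -2)
Z(v(-3), 4)² = (-2)² = 4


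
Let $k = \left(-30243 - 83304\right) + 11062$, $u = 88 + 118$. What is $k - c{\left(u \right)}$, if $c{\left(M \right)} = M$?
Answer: $-102691$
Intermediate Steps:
$u = 206$
$k = -102485$ ($k = -113547 + 11062 = -102485$)
$k - c{\left(u \right)} = -102485 - 206 = -102691$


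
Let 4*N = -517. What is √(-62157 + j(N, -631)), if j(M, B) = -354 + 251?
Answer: 2*I*√15565 ≈ 249.52*I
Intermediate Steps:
N = -517/4 (N = (¼)*(-517) = -517/4 ≈ -129.25)
j(M, B) = -103
√(-62157 + j(N, -631)) = √(-62157 - 103) = √(-62260) = 2*I*√15565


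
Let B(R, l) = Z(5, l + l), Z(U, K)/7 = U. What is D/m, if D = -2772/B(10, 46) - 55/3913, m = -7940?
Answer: 1549823/155346100 ≈ 0.0099766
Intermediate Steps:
Z(U, K) = 7*U
B(R, l) = 35 (B(R, l) = 7*5 = 35)
D = -1549823/19565 (D = -2772/35 - 55/3913 = -2772*1/35 - 55*1/3913 = -396/5 - 55/3913 = -1549823/19565 ≈ -79.214)
D/m = -1549823/19565/(-7940) = -1549823/19565*(-1/7940) = 1549823/155346100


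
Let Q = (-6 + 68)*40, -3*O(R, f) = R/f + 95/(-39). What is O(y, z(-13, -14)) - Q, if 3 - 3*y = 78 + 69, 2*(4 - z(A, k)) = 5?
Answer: -288817/117 ≈ -2468.5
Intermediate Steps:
z(A, k) = 3/2 (z(A, k) = 4 - ½*5 = 4 - 5/2 = 3/2)
y = -48 (y = 1 - (78 + 69)/3 = 1 - ⅓*147 = 1 - 49 = -48)
O(R, f) = 95/117 - R/(3*f) (O(R, f) = -(R/f + 95/(-39))/3 = -(R/f + 95*(-1/39))/3 = -(R/f - 95/39)/3 = -(-95/39 + R/f)/3 = 95/117 - R/(3*f))
Q = 2480 (Q = 62*40 = 2480)
O(y, z(-13, -14)) - Q = (95/117 - ⅓*(-48)/3/2) - 1*2480 = (95/117 - ⅓*(-48)*⅔) - 2480 = (95/117 + 32/3) - 2480 = 1343/117 - 2480 = -288817/117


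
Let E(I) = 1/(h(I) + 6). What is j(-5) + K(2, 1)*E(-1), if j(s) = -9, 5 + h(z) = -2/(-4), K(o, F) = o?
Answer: -23/3 ≈ -7.6667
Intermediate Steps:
h(z) = -9/2 (h(z) = -5 - 2/(-4) = -5 - 2*(-1/4) = -5 + 1/2 = -9/2)
E(I) = 2/3 (E(I) = 1/(-9/2 + 6) = 1/(3/2) = 2/3)
j(-5) + K(2, 1)*E(-1) = -9 + 2*(2/3) = -9 + 4/3 = -23/3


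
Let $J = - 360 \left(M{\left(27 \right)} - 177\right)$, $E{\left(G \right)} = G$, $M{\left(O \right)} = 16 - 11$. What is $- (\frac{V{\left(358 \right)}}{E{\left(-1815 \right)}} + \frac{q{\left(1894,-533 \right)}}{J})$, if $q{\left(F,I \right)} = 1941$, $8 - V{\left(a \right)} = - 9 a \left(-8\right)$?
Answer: $- \frac{7107011}{499488} \approx -14.229$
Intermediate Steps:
$V{\left(a \right)} = 8 - 72 a$ ($V{\left(a \right)} = 8 - - 9 a \left(-8\right) = 8 - 72 a$)
$M{\left(O \right)} = 5$ ($M{\left(O \right)} = 16 - 11 = 5$)
$J = 61920$ ($J = - 360 \left(5 - 177\right) = \left(-360\right) \left(-172\right) = 61920$)
$- (\frac{V{\left(358 \right)}}{E{\left(-1815 \right)}} + \frac{q{\left(1894,-533 \right)}}{J}) = - (\frac{8 - 25776}{-1815} + \frac{1941}{61920}) = - (\left(8 - 25776\right) \left(- \frac{1}{1815}\right) + 1941 \cdot \frac{1}{61920}) = - (\left(-25768\right) \left(- \frac{1}{1815}\right) + \frac{647}{20640}) = - (\frac{25768}{1815} + \frac{647}{20640}) = \left(-1\right) \frac{7107011}{499488} = - \frac{7107011}{499488}$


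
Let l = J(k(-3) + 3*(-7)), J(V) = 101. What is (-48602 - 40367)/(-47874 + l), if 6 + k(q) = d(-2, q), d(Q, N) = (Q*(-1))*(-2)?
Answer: 88969/47773 ≈ 1.8623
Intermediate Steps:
d(Q, N) = 2*Q (d(Q, N) = -Q*(-2) = 2*Q)
k(q) = -10 (k(q) = -6 + 2*(-2) = -6 - 4 = -10)
l = 101
(-48602 - 40367)/(-47874 + l) = (-48602 - 40367)/(-47874 + 101) = -88969/(-47773) = -88969*(-1/47773) = 88969/47773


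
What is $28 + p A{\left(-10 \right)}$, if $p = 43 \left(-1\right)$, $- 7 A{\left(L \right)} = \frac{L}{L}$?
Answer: $\frac{239}{7} \approx 34.143$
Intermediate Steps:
$A{\left(L \right)} = - \frac{1}{7}$ ($A{\left(L \right)} = - \frac{L \frac{1}{L}}{7} = \left(- \frac{1}{7}\right) 1 = - \frac{1}{7}$)
$p = -43$
$28 + p A{\left(-10 \right)} = 28 - - \frac{43}{7} = 28 + \frac{43}{7} = \frac{239}{7}$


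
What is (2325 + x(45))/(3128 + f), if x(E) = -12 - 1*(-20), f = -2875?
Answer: 2333/253 ≈ 9.2213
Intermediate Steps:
x(E) = 8 (x(E) = -12 + 20 = 8)
(2325 + x(45))/(3128 + f) = (2325 + 8)/(3128 - 2875) = 2333/253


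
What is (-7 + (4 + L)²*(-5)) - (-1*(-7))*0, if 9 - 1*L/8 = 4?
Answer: -9687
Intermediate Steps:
L = 40 (L = 72 - 8*4 = 72 - 32 = 40)
(-7 + (4 + L)²*(-5)) - (-1*(-7))*0 = (-7 + (4 + 40)²*(-5)) - (-1*(-7))*0 = (-7 + 44²*(-5)) - 7*0 = (-7 + 1936*(-5)) - 1*0 = (-7 - 9680) + 0 = -9687 + 0 = -9687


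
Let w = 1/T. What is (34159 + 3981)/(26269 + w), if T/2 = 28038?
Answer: 427747728/294612089 ≈ 1.4519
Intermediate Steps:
T = 56076 (T = 2*28038 = 56076)
w = 1/56076 ≈ 1.7833e-5
(34159 + 3981)/(26269 + w) = (34159 + 3981)/(26269 + 1/56076) = 38140/(1473060445/56076) = 38140*(56076/1473060445) = 427747728/294612089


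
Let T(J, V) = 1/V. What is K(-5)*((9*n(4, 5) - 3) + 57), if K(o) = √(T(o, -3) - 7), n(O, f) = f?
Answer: 33*I*√66 ≈ 268.09*I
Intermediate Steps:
K(o) = I*√66/3 (K(o) = √(1/(-3) - 7) = √(-⅓ - 7) = √(-22/3) = I*√66/3)
K(-5)*((9*n(4, 5) - 3) + 57) = (I*√66/3)*((9*5 - 3) + 57) = (I*√66/3)*((45 - 3) + 57) = (I*√66/3)*(42 + 57) = (I*√66/3)*99 = 33*I*√66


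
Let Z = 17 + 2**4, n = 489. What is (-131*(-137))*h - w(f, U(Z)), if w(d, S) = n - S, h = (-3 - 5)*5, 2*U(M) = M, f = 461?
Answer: -1436705/2 ≈ -7.1835e+5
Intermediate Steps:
Z = 33 (Z = 17 + 16 = 33)
U(M) = M/2
h = -40 (h = -8*5 = -40)
w(d, S) = 489 - S
(-131*(-137))*h - w(f, U(Z)) = -131*(-137)*(-40) - (489 - 33/2) = 17947*(-40) - (489 - 1*33/2) = -717880 - (489 - 33/2) = -717880 - 1*945/2 = -717880 - 945/2 = -1436705/2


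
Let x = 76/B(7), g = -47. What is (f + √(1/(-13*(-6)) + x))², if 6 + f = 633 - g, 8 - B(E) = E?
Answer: 35439457/78 + 51898*√78/39 ≈ 4.6610e+5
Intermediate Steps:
B(E) = 8 - E
f = 674 (f = -6 + (633 - (-47)) = -6 + (633 - 1*(-47)) = -6 + (633 + 47) = -6 + 680 = 674)
x = 76 (x = 76/(8 - 1*7) = 76/(8 - 7) = 76/1 = 76*1 = 76)
(f + √(1/(-13*(-6)) + x))² = (674 + √(1/(-13*(-6)) + 76))² = (674 + √(1/78 + 76))² = (674 + √(5929/78))² = (674 + 77*√78/78)²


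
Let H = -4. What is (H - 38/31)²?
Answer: 26244/961 ≈ 27.309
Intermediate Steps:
(H - 38/31)² = (-4 - 38/31)² = (-162/31)² = 26244/961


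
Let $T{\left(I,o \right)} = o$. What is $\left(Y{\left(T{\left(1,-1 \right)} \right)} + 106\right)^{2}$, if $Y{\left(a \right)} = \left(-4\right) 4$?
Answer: $8100$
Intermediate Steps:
$Y{\left(a \right)} = -16$
$\left(Y{\left(T{\left(1,-1 \right)} \right)} + 106\right)^{2} = \left(-16 + 106\right)^{2} = 90^{2} = 8100$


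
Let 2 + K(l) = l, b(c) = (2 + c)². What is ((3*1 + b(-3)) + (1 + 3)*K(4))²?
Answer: 144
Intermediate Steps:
K(l) = -2 + l
((3*1 + b(-3)) + (1 + 3)*K(4))² = ((3*1 + (2 - 3)²) + (1 + 3)*(-2 + 4))² = ((3 + (-1)²) + 4*2)² = ((3 + 1) + 8)² = (4 + 8)² = 12² = 144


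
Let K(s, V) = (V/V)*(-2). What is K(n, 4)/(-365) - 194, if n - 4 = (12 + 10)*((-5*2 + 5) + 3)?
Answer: -70808/365 ≈ -193.99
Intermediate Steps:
n = -40 (n = 4 + (12 + 10)*((-5*2 + 5) + 3) = 4 + 22*((-10 + 5) + 3) = 4 + 22*(-5 + 3) = 4 + 22*(-2) = 4 - 44 = -40)
K(s, V) = -2 (K(s, V) = 1*(-2) = -2)
K(n, 4)/(-365) - 194 = -2/(-365) - 194 = -2*(-1/365) - 194 = 2/365 - 194 = -70808/365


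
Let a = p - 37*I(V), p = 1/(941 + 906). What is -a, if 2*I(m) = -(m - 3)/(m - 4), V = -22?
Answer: -1708527/96044 ≈ -17.789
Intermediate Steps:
I(m) = -(-3 + m)/(2*(-4 + m)) (I(m) = (-(m - 3)/(m - 4))/2 = (-(-3 + m)/(-4 + m))/2 = -(-3 + m)/(2*(-4 + m)))
p = 1/1847 ≈ 0.00054142
a = 1708527/96044 (a = 1/1847 - 37*(3 - 1*(-22))/(2*(-4 - 22)) = 1/1847 - 37*(3 + 22)/(2*(-26)) = 1/1847 - 37*(-1)*25/(2*26) = 1/1847 - 37*(-25/52) = 1/1847 + 925/52 = 1708527/96044 ≈ 17.789)
-a = -1*1708527/96044 = -1708527/96044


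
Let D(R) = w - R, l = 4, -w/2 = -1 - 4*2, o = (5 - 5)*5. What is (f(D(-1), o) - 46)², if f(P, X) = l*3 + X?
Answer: 1156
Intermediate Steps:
o = 0 (o = 0*5 = 0)
w = 18 (w = -2*(-1 - 4*2) = -2*(-1 - 8) = -2*(-9) = 18)
D(R) = 18 - R
f(P, X) = 12 + X (f(P, X) = 4*3 + X = 12 + X)
(f(D(-1), o) - 46)² = ((12 + 0) - 46)² = (12 - 46)² = (-34)² = 1156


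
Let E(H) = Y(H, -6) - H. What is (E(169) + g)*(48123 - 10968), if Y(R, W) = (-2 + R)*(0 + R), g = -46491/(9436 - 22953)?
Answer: 14091123256395/13517 ≈ 1.0425e+9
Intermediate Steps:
g = 46491/13517 (g = -46491/(-13517) = -46491*(-1/13517) = 46491/13517 ≈ 3.4394)
Y(R, W) = R*(-2 + R) (Y(R, W) = (-2 + R)*R = R*(-2 + R))
E(H) = -H + H*(-2 + H) (E(H) = H*(-2 + H) - H = -H + H*(-2 + H))
(E(169) + g)*(48123 - 10968) = (169*(-3 + 169) + 46491/13517)*(48123 - 10968) = (169*166 + 46491/13517)*37155 = (28054 + 46491/13517)*37155 = (379252409/13517)*37155 = 14091123256395/13517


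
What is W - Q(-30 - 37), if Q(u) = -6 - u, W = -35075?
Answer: -35136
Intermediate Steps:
W - Q(-30 - 37) = -35075 - (-6 - (-30 - 37)) = -35075 - (-6 - 1*(-67)) = -35075 - (-6 + 67) = -35075 - 1*61 = -35075 - 61 = -35136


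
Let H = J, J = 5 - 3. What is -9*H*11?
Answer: -198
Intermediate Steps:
J = 2
H = 2
-9*H*11 = -9*2*11 = -18*11 = -198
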